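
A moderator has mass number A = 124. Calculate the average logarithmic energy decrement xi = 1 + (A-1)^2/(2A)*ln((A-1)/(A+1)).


xi = 1 + (A-1)^2/(2A) * ln((A-1)/(A+1))
xi = 1 + (124-1)^2/(2*124) * ln((124-1)/(124 +1))
xi = 0.016043

0.016043


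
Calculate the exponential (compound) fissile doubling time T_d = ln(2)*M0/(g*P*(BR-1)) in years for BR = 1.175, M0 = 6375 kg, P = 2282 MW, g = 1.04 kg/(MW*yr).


Breeding gain G = BR - 1 = 1.175 - 1 = 0.175
Fissile production rate = g * P * G = 1.04 * 2282 * 0.175 = 415.324 kg/yr
T_d = ln(2) * M0 / (g * P * G)
T_d = ln(2) * 6375 / 415.324 = 10.639 yr

10.639


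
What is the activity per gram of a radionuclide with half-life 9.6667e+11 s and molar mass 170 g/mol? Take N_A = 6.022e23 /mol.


lambda = ln(2) / t_half = ln(2) / 9.6667e+11 = 7.170463e-13 /s
SA = lambda * N_A / M
SA = 7.170463e-13 * 6.022e23 / 170
SA = 2.5400e+09 Bq/g

2.5400e+09


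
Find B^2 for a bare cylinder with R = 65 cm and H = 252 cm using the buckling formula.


B^2 = (2.405/R)^2 + (pi/H)^2
B^2 = (2.405/65)^2 + (pi/252)^2
B^2 = 0.0015244 /cm^2

0.0015244


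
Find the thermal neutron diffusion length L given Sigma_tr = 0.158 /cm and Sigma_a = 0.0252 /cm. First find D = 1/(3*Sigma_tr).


D = 1 / (3 * Sigma_tr) = 1 / (3 * 0.158) = 2.109705 cm
L = sqrt(D / Sigma_a)
L = sqrt(2.109705 / 0.0252)
L = 9.1498 cm

9.1498


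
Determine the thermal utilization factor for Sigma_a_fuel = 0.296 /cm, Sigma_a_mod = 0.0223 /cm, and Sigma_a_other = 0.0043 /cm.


f = Sigma_a_fuel / (Sigma_a_fuel + Sigma_a_mod + Sigma_a_other)
f = 0.296 / (0.296 + 0.0223 + 0.0043)
f = 0.91754

0.91754


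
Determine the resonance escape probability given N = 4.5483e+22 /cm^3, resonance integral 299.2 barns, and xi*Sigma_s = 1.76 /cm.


p = exp(-N * I * 1e-24 / (xi*Sigma_s))
p = exp(-4.5483e+22 * 299.2 * 1e-24 / 1.76)
p = 4.3852e-04

4.3852e-04


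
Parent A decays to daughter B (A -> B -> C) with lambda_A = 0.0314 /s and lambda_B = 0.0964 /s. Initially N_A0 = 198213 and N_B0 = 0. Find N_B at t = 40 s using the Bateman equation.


N_B(t) = lambda_A * N_A0 / (lambda_B - lambda_A) * [exp(-lambda_A*t) - exp(-lambda_B*t)]
exp(-0.0314*40) = 0.2847909; exp(-0.0964*40) = 0.02115244
N_B = 0.0314 * 198213 / (0.0964 - 0.0314) * (0.2847909 - 0.02115244)
N_B = 25244

25244


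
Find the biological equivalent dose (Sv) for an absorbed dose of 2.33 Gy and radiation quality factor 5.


H = D * Q
H = 2.33 * 5
H = 11.650 Sv

11.650


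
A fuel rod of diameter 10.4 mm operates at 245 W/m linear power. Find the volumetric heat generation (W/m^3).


r = D / 2 / 1000 = 10.4 / 2 / 1000 = 0.0052 m
q''' = q' / (pi * r^2)
q''' = 245 / (pi * 0.0052^2)
q''' = 2.8841e+06 W/m^3

2.8841e+06


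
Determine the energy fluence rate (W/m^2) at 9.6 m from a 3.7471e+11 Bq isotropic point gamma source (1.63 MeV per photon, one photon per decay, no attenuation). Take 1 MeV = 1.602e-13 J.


psi = A * E * 1.602e-13 / (4*pi*r^2)
psi = 3.7471e+11 * 1.63 * 1.602e-13 / (4*pi*9.6^2)
psi = 8.4488e-05 W/m^2

8.4488e-05


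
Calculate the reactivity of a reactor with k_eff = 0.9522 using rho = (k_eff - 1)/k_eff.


rho = (k_eff - 1) / k_eff
rho = (0.9522 - 1) / 0.9522
rho = -0.050200

-0.050200


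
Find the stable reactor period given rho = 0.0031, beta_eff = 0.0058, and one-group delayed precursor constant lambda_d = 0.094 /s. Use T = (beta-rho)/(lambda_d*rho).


T = (beta - rho) / (lambda_d * rho)
T = (0.0058 - 0.0031) / (0.094 * 0.0031)
T = 9.2656 s

9.2656


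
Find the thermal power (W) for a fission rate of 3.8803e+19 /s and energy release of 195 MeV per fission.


P = fission_rate * E_MeV * 1.602e-13
P = 3.8803e+19 * 195 * 1.602e-13
P = 1.2122e+09 W

1.2122e+09


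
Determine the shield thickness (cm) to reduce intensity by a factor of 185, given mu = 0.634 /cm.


x = ln(factor) / mu
x = ln(185) / 0.634
x = 8.2340 cm

8.2340


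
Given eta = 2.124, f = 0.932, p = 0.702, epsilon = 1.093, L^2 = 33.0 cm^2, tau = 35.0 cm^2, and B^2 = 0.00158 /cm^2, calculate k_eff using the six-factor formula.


k_inf = eta*f*p*eps = 2.124*0.932*0.702*1.093 = 1.518895
P_TNL = 1/(1 + L^2*B^2) = 1/(1 + 33.0*0.00158) = 0.9504439
P_FNL = exp(-B^2*tau) = exp(-0.00158*35.0) = 0.9462012
k_eff = k_inf * P_TNL * P_FNL = 1.518895 * 0.9504439 * 0.9462012
k_eff = 1.3660

1.3660


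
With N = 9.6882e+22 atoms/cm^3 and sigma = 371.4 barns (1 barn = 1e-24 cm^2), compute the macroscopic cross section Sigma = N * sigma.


Sigma = N * sigma_barns * 1e-24
Sigma = 9.6882e+22 * 371.4 * 1e-24
Sigma = 35.982 /cm

35.982


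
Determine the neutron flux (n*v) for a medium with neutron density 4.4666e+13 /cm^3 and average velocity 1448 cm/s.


phi = n * v
phi = 4.4666e+13 * 1448
phi = 6.4676e+16 /cm^2/s

6.4676e+16


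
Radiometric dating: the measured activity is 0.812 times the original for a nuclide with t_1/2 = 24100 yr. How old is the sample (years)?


lambda = ln(2) / t_half = ln(2) / 24100 = 2.876129e-05 /yr
t = -ln(A/A0) / lambda
t = -ln(0.812) / 2.876129e-05
t = 7240.8 yr

7240.8


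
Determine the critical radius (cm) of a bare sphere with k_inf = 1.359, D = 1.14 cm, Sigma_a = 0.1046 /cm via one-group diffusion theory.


L^2 = D / Sigma_a = 1.14 / 0.1046 = 10.89866 cm^2
B_m^2 = (k_inf - 1) / L^2 = (1.359 - 1) / 10.89866 = 0.03293983 /cm^2
For a bare sphere: B_g = pi/R, so R_c = pi / sqrt(B_m^2)
R_c = pi / sqrt(0.03293983) = 17.310 cm

17.310


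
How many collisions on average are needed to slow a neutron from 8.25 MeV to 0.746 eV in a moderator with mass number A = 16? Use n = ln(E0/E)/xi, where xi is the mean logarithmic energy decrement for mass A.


xi = 1 + (A-1)^2/(2A)*ln((A-1)/(A+1)) = 0.1199467 (for A = 16)
n = ln(E0/E) / xi
n = ln(8.25e6 / 0.746) / 0.1199467
n = ln(1.105898e+07) / 0.1199467 = 135.22

135.22


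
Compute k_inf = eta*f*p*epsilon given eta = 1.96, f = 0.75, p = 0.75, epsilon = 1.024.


k_inf = eta * f * p * epsilon
k_inf = 1.96 * 0.75 * 0.75 * 1.024
k_inf = 1.1290

1.1290


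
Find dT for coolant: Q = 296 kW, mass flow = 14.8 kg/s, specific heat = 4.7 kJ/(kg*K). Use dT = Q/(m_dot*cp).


dT = Q / (m_dot * cp)
dT = 296 / (14.8 * 4.7)
dT = 4.2553 C

4.2553


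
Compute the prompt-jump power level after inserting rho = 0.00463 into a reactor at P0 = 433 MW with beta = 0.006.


P1/P0 = beta / (beta - rho)
P1/P0 = 0.006 / (0.006 - 0.00463) = 4.379562
P1 = 433 * 4.379562 = 1896.4 MW

1896.4


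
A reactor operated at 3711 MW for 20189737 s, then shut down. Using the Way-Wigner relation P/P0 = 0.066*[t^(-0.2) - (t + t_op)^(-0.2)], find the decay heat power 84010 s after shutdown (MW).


P/P0 = 0.066 * [t^(-0.2) - (t + t_op)^(-0.2)]
P/P0 = 0.066 * [84010^(-0.2) - (84010 + 20189737)^(-0.2)]
P/P0 = 0.066 * [0.1035461 - 0.03456314] = 0.004552875
P = 3711 * 0.004552875 = 16.896 MW

16.896


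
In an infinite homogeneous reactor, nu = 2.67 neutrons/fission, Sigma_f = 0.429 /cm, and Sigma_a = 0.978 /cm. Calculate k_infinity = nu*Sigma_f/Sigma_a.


k_inf = nu * Sigma_f / Sigma_a
k_inf = 2.67 * 0.429 / 0.978
k_inf = 1.1712

1.1712


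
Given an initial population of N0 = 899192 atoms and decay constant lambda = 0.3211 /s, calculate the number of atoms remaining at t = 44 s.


N = N0 * exp(-lambda * t)
N = 899192 * exp(-0.3211 * 44)
N = 0.65761

0.65761


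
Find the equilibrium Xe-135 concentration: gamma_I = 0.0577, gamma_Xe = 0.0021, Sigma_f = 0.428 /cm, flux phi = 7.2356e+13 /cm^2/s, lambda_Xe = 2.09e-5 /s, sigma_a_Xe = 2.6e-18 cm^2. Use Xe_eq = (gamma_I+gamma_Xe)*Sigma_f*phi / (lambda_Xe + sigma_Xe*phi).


Xe_eq = (gamma_I + gamma_Xe) * Sigma_f * phi / (lambda_Xe + sigma_Xe * phi)
Numerator = (0.0577 + 0.0021) * 0.428 * 7.2356e+13 = 1.851908e+12
Denominator = 2.09e-5 + 2.6e-18 * 7.2356e+13 = 2.090256e-04
Xe_eq = 1.851908e+12 / 2.090256e-04 = 8.8597e+15 /cm^3

8.8597e+15


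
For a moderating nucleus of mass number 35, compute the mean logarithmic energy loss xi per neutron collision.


xi = 1 + (A-1)^2/(2A) * ln((A-1)/(A+1))
xi = 1 + (35-1)^2/(2*35) * ln((35-1)/(35 +1))
xi = 0.056070

0.056070


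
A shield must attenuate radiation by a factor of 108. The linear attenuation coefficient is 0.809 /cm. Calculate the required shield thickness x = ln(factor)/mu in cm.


x = ln(factor) / mu
x = ln(108) / 0.809
x = 5.7876 cm

5.7876


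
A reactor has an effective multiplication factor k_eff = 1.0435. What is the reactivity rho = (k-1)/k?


rho = (k_eff - 1) / k_eff
rho = (1.0435 - 1) / 1.0435
rho = 0.041687

0.041687


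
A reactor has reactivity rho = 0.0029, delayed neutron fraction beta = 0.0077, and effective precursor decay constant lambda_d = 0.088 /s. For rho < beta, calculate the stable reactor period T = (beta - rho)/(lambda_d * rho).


T = (beta - rho) / (lambda_d * rho)
T = (0.0077 - 0.0029) / (0.088 * 0.0029)
T = 18.809 s

18.809


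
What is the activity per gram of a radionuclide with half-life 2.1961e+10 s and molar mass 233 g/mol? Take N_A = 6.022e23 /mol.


lambda = ln(2) / t_half = ln(2) / 2.1961e+10 = 3.156264e-11 /s
SA = lambda * N_A / M
SA = 3.156264e-11 * 6.022e23 / 233
SA = 8.1575e+10 Bq/g

8.1575e+10


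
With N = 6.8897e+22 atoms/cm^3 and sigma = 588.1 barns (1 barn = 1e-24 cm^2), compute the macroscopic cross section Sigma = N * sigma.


Sigma = N * sigma_barns * 1e-24
Sigma = 6.8897e+22 * 588.1 * 1e-24
Sigma = 40.518 /cm

40.518


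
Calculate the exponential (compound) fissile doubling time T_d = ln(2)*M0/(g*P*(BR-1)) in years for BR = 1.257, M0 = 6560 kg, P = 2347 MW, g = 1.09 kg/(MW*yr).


Breeding gain G = BR - 1 = 1.257 - 1 = 0.257
Fissile production rate = g * P * G = 1.09 * 2347 * 0.257 = 657.46511 kg/yr
T_d = ln(2) * M0 / (g * P * G)
T_d = ln(2) * 6560 / 657.46511 = 6.9160 yr

6.9160


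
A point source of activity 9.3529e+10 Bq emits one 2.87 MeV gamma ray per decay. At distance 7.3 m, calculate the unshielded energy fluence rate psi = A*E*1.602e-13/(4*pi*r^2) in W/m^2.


psi = A * E * 1.602e-13 / (4*pi*r^2)
psi = 9.3529e+10 * 2.87 * 1.602e-13 / (4*pi*7.3^2)
psi = 6.4215e-05 W/m^2

6.4215e-05


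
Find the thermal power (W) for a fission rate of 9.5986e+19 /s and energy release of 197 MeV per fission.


P = fission_rate * E_MeV * 1.602e-13
P = 9.5986e+19 * 197 * 1.602e-13
P = 3.0293e+09 W

3.0293e+09


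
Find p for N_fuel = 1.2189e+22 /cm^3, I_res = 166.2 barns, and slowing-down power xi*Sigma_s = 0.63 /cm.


p = exp(-N * I * 1e-24 / (xi*Sigma_s))
p = exp(-1.2189e+22 * 166.2 * 1e-24 / 0.63)
p = 0.040132

0.040132


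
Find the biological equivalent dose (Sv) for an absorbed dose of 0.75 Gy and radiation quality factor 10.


H = D * Q
H = 0.75 * 10
H = 7.5000 Sv

7.5000


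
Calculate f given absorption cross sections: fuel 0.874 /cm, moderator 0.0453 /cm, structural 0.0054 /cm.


f = Sigma_a_fuel / (Sigma_a_fuel + Sigma_a_mod + Sigma_a_other)
f = 0.874 / (0.874 + 0.0453 + 0.0054)
f = 0.94517

0.94517


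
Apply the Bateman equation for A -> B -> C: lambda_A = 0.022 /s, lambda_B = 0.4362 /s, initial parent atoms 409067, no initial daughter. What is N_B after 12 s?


N_B(t) = lambda_A * N_A0 / (lambda_B - lambda_A) * [exp(-lambda_A*t) - exp(-lambda_B*t)]
exp(-0.022*12) = 0.7679735; exp(-0.4362*12) = 0.005330022
N_B = 0.022 * 409067 / (0.4362 - 0.022) * (0.7679735 - 0.005330022)
N_B = 16570

16570


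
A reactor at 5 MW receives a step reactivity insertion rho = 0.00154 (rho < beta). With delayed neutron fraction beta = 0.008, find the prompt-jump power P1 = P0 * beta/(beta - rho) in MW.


P1/P0 = beta / (beta - rho)
P1/P0 = 0.008 / (0.008 - 0.00154) = 1.238390
P1 = 5 * 1.238390 = 6.1920 MW

6.1920


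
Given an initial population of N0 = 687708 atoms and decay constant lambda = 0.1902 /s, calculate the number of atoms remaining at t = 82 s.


N = N0 * exp(-lambda * t)
N = 687708 * exp(-0.1902 * 82)
N = 0.11587

0.11587


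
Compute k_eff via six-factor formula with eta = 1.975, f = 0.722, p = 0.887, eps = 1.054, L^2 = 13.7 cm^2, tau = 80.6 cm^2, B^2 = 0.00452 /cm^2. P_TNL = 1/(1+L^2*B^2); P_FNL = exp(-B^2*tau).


k_inf = eta*f*p*eps = 1.975*0.722*0.887*1.054 = 1.333118
P_TNL = 1/(1 + L^2*B^2) = 1/(1 + 13.7*0.00452) = 0.9416870
P_FNL = exp(-B^2*tau) = exp(-0.00452*80.6) = 0.6946744
k_eff = k_inf * P_TNL * P_FNL = 1.333118 * 0.9416870 * 0.6946744
k_eff = 0.87208

0.87208


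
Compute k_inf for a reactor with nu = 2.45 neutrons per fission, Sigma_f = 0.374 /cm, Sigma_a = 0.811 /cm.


k_inf = nu * Sigma_f / Sigma_a
k_inf = 2.45 * 0.374 / 0.811
k_inf = 1.1298

1.1298


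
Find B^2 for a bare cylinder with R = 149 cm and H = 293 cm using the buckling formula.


B^2 = (2.405/R)^2 + (pi/H)^2
B^2 = (2.405/149)^2 + (pi/293)^2
B^2 = 3.7549e-04 /cm^2

3.7549e-04


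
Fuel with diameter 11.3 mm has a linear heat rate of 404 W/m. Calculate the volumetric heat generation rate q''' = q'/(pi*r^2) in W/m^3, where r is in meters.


r = D / 2 / 1000 = 11.3 / 2 / 1000 = 0.00565 m
q''' = q' / (pi * r^2)
q''' = 404 / (pi * 0.00565^2)
q''' = 4.0284e+06 W/m^3

4.0284e+06


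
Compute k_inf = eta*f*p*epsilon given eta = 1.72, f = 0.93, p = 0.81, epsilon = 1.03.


k_inf = eta * f * p * epsilon
k_inf = 1.72 * 0.93 * 0.81 * 1.03
k_inf = 1.3345

1.3345


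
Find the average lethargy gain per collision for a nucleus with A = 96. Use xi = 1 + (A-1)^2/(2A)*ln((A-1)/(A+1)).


xi = 1 + (A-1)^2/(2A) * ln((A-1)/(A+1))
xi = 1 + (96-1)^2/(2*96) * ln((96-1)/(96 +1))
xi = 0.020689

0.020689


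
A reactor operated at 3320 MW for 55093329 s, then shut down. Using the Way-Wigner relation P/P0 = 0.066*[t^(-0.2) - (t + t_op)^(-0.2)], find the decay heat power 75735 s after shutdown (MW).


P/P0 = 0.066 * [t^(-0.2) - (t + t_op)^(-0.2)]
P/P0 = 0.066 * [75735^(-0.2) - (75735 + 55093329)^(-0.2)]
P/P0 = 0.066 * [0.1057160 - 0.02829182] = 0.005109996
P = 3320 * 0.005109996 = 16.965 MW

16.965


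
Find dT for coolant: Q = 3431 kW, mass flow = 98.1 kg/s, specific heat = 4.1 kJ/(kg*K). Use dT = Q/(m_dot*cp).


dT = Q / (m_dot * cp)
dT = 3431 / (98.1 * 4.1)
dT = 8.5304 C

8.5304


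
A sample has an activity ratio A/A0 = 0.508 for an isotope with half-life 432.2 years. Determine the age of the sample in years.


lambda = ln(2) / t_half = ln(2) / 432.2 = 0.001603765 /yr
t = -ln(A/A0) / lambda
t = -ln(0.508) / 0.001603765
t = 422.30 yr

422.30


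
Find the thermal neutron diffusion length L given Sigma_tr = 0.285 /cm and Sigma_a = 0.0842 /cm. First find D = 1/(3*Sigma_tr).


D = 1 / (3 * Sigma_tr) = 1 / (3 * 0.285) = 1.169591 cm
L = sqrt(D / Sigma_a)
L = sqrt(1.169591 / 0.0842)
L = 3.7270 cm

3.7270


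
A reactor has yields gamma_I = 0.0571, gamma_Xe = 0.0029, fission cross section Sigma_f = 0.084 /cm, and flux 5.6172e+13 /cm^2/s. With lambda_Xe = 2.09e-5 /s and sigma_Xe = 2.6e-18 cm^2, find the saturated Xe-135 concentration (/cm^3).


Xe_eq = (gamma_I + gamma_Xe) * Sigma_f * phi / (lambda_Xe + sigma_Xe * phi)
Numerator = (0.0571 + 0.0029) * 0.084 * 5.6172e+13 = 2.831069e+11
Denominator = 2.09e-5 + 2.6e-18 * 5.6172e+13 = 1.669472e-04
Xe_eq = 2.831069e+11 / 1.669472e-04 = 1.6958e+15 /cm^3

1.6958e+15


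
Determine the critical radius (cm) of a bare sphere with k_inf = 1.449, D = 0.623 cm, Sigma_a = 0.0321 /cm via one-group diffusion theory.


L^2 = D / Sigma_a = 0.623 / 0.0321 = 19.40810 cm^2
B_m^2 = (k_inf - 1) / L^2 = (1.449 - 1) / 19.40810 = 0.02313467 /cm^2
For a bare sphere: B_g = pi/R, so R_c = pi / sqrt(B_m^2)
R_c = pi / sqrt(0.02313467) = 20.655 cm

20.655


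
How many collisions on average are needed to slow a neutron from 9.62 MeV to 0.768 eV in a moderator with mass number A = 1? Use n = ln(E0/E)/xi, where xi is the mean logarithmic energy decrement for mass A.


xi = 1 + (A-1)^2/(2A)*ln((A-1)/(A+1)) = 1 (for A = 1)
n = ln(E0/E) / xi
n = ln(9.62e6 / 0.768) / 1
n = ln(1.252604e+07) / 1 = 16.343

16.343


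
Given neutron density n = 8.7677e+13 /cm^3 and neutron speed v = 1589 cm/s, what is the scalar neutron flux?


phi = n * v
phi = 8.7677e+13 * 1589
phi = 1.3932e+17 /cm^2/s

1.3932e+17


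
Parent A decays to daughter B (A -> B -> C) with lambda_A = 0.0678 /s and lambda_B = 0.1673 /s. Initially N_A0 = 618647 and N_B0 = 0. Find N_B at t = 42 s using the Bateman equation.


N_B(t) = lambda_A * N_A0 / (lambda_B - lambda_A) * [exp(-lambda_A*t) - exp(-lambda_B*t)]
exp(-0.0678*42) = 0.05798331; exp(-0.1673*42) = 8.879457e-04
N_B = 0.0678 * 618647 / (0.1673 - 0.0678) * (0.05798331 - 8.879457e-04)
N_B = 24069

24069


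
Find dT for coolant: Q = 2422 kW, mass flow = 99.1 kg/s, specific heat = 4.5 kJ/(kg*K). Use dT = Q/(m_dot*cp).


dT = Q / (m_dot * cp)
dT = 2422 / (99.1 * 4.5)
dT = 5.4311 C

5.4311


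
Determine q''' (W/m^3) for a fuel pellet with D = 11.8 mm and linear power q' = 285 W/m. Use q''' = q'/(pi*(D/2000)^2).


r = D / 2 / 1000 = 11.8 / 2 / 1000 = 0.0059 m
q''' = q' / (pi * r^2)
q''' = 285 / (pi * 0.0059^2)
q''' = 2.6061e+06 W/m^3

2.6061e+06


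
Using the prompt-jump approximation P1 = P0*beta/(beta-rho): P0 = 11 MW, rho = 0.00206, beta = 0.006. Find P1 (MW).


P1/P0 = beta / (beta - rho)
P1/P0 = 0.006 / (0.006 - 0.00206) = 1.522843
P1 = 11 * 1.522843 = 16.751 MW

16.751


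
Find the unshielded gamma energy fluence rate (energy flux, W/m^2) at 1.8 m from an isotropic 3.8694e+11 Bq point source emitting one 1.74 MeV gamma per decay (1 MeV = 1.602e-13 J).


psi = A * E * 1.602e-13 / (4*pi*r^2)
psi = 3.8694e+11 * 1.74 * 1.602e-13 / (4*pi*1.8^2)
psi = 0.0026491 W/m^2

0.0026491


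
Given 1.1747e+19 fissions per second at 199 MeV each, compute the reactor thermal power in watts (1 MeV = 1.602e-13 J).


P = fission_rate * E_MeV * 1.602e-13
P = 1.1747e+19 * 199 * 1.602e-13
P = 3.7449e+08 W

3.7449e+08


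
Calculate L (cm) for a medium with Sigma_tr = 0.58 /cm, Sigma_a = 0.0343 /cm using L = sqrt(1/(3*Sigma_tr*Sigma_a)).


D = 1 / (3 * Sigma_tr) = 1 / (3 * 0.58) = 0.5747126 cm
L = sqrt(D / Sigma_a)
L = sqrt(0.5747126 / 0.0343)
L = 4.0933 cm

4.0933


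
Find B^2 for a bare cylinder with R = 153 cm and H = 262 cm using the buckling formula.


B^2 = (2.405/R)^2 + (pi/H)^2
B^2 = (2.405/153)^2 + (pi/262)^2
B^2 = 3.9087e-04 /cm^2

3.9087e-04


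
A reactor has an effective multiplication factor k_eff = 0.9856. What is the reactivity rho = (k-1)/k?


rho = (k_eff - 1) / k_eff
rho = (0.9856 - 1) / 0.9856
rho = -0.014610

-0.014610


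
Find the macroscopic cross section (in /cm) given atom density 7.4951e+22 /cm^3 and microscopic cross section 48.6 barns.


Sigma = N * sigma_barns * 1e-24
Sigma = 7.4951e+22 * 48.6 * 1e-24
Sigma = 3.6426 /cm

3.6426


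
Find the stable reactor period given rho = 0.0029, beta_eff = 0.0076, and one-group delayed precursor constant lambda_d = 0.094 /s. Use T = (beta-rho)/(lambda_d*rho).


T = (beta - rho) / (lambda_d * rho)
T = (0.0076 - 0.0029) / (0.094 * 0.0029)
T = 17.241 s

17.241


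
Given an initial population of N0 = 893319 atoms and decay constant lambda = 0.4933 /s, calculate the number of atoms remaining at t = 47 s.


N = N0 * exp(-lambda * t)
N = 893319 * exp(-0.4933 * 47)
N = 7.6181e-05

7.6181e-05


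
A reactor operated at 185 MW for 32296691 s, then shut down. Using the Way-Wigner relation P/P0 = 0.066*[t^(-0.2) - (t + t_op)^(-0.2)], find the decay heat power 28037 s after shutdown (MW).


P/P0 = 0.066 * [t^(-0.2) - (t + t_op)^(-0.2)]
P/P0 = 0.066 * [28037^(-0.2) - (28037 + 32296691)^(-0.2)]
P/P0 = 0.066 * [0.1289596 - 0.03148423] = 0.006433374
P = 185 * 0.006433374 = 1.1902 MW

1.1902


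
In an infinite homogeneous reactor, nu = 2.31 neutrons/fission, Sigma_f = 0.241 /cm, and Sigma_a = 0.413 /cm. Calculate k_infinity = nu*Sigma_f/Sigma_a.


k_inf = nu * Sigma_f / Sigma_a
k_inf = 2.31 * 0.241 / 0.413
k_inf = 1.3480

1.3480


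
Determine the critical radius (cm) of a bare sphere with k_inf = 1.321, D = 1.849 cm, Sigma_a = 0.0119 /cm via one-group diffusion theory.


L^2 = D / Sigma_a = 1.849 / 0.0119 = 155.3782 cm^2
B_m^2 = (k_inf - 1) / L^2 = (1.321 - 1) / 155.3782 = 0.002065927 /cm^2
For a bare sphere: B_g = pi/R, so R_c = pi / sqrt(B_m^2)
R_c = pi / sqrt(0.002065927) = 69.118 cm

69.118


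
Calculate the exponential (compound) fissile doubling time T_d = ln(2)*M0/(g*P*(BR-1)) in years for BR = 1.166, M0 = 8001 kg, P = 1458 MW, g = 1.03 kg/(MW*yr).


Breeding gain G = BR - 1 = 1.166 - 1 = 0.166
Fissile production rate = g * P * G = 1.03 * 1458 * 0.166 = 249.28884 kg/yr
T_d = ln(2) * M0 / (g * P * G)
T_d = ln(2) * 8001 / 249.28884 = 22.247 yr

22.247


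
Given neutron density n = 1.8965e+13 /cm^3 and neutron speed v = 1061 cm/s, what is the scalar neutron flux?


phi = n * v
phi = 1.8965e+13 * 1061
phi = 2.0122e+16 /cm^2/s

2.0122e+16


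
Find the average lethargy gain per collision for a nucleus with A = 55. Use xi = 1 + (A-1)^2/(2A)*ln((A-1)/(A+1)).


xi = 1 + (A-1)^2/(2A) * ln((A-1)/(A+1))
xi = 1 + (55-1)^2/(2*55) * ln((55-1)/(55 +1))
xi = 0.035927

0.035927


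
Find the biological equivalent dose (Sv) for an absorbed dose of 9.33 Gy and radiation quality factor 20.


H = D * Q
H = 9.33 * 20
H = 186.60 Sv

186.60


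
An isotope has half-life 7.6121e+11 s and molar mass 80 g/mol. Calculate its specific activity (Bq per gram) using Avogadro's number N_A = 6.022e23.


lambda = ln(2) / t_half = ln(2) / 7.6121e+11 = 9.105860e-13 /s
SA = lambda * N_A / M
SA = 9.105860e-13 * 6.022e23 / 80
SA = 6.8544e+09 Bq/g

6.8544e+09


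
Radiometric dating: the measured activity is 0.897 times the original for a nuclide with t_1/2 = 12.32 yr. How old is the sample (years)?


lambda = ln(2) / t_half = ln(2) / 12.32 = 0.05626195 /yr
t = -ln(A/A0) / lambda
t = -ln(0.897) / 0.05626195
t = 1.9320 yr

1.9320


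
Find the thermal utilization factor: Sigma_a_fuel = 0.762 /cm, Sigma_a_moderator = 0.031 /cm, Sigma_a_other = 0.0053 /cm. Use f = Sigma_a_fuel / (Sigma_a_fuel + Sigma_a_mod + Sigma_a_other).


f = Sigma_a_fuel / (Sigma_a_fuel + Sigma_a_mod + Sigma_a_other)
f = 0.762 / (0.762 + 0.031 + 0.0053)
f = 0.95453

0.95453


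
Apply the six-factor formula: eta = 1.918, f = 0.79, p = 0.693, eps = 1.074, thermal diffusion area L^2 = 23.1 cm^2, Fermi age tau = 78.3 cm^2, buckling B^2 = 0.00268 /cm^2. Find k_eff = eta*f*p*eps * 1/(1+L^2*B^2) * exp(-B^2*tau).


k_inf = eta*f*p*eps = 1.918*0.79*0.693*1.074 = 1.127751
P_TNL = 1/(1 + L^2*B^2) = 1/(1 + 23.1*0.00268) = 0.9417012
P_FNL = exp(-B^2*tau) = exp(-0.00268*78.3) = 0.8107107
k_eff = k_inf * P_TNL * P_FNL = 1.127751 * 0.9417012 * 0.8107107
k_eff = 0.86098

0.86098


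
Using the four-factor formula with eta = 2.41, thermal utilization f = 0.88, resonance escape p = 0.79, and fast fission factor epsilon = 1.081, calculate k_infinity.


k_inf = eta * f * p * epsilon
k_inf = 2.41 * 0.88 * 0.79 * 1.081
k_inf = 1.8111

1.8111


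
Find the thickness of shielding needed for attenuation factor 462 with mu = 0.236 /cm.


x = ln(factor) / mu
x = ln(462) / 0.236
x = 25.998 cm

25.998


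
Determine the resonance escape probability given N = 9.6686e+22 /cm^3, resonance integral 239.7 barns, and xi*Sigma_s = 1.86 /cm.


p = exp(-N * I * 1e-24 / (xi*Sigma_s))
p = exp(-9.6686e+22 * 239.7 * 1e-24 / 1.86)
p = 3.8787e-06

3.8787e-06


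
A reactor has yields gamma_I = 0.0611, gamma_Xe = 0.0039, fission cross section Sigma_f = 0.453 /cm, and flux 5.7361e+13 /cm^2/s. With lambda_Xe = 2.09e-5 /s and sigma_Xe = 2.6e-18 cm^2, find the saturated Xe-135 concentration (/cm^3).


Xe_eq = (gamma_I + gamma_Xe) * Sigma_f * phi / (lambda_Xe + sigma_Xe * phi)
Numerator = (0.0611 + 0.0039) * 0.453 * 5.7361e+13 = 1.688995e+12
Denominator = 2.09e-5 + 2.6e-18 * 5.7361e+13 = 1.700386e-04
Xe_eq = 1.688995e+12 / 1.700386e-04 = 9.9330e+15 /cm^3

9.9330e+15


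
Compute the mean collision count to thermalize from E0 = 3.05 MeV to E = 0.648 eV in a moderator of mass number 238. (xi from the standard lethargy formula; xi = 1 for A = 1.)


xi = 1 + (A-1)^2/(2A)*ln((A-1)/(A+1)) = 0.008379872 (for A = 238)
n = ln(E0/E) / xi
n = ln(3.05e6 / 0.648) / 0.008379872
n = ln(4.706790e+06) / 0.008379872 = 1833.5

1833.5


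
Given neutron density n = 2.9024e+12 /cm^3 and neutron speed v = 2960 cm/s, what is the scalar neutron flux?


phi = n * v
phi = 2.9024e+12 * 2960
phi = 8.5911e+15 /cm^2/s

8.5911e+15


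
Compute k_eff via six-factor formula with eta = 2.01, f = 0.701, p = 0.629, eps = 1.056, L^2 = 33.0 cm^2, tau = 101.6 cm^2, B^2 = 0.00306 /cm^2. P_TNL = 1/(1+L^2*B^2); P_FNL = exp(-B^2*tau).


k_inf = eta*f*p*eps = 2.01*0.701*0.629*1.056 = 0.9358983
P_TNL = 1/(1 + L^2*B^2) = 1/(1 + 33.0*0.00306) = 0.9082817
P_FNL = exp(-B^2*tau) = exp(-0.00306*101.6) = 0.7327901
k_eff = k_inf * P_TNL * P_FNL = 0.9358983 * 0.9082817 * 0.7327901
k_eff = 0.62292

0.62292


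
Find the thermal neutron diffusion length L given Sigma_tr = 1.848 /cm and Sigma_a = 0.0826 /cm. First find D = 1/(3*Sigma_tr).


D = 1 / (3 * Sigma_tr) = 1 / (3 * 1.848) = 0.1803752 cm
L = sqrt(D / Sigma_a)
L = sqrt(0.1803752 / 0.0826)
L = 1.4777 cm

1.4777


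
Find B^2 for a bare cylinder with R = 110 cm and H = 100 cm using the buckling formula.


B^2 = (2.405/R)^2 + (pi/H)^2
B^2 = (2.405/110)^2 + (pi/100)^2
B^2 = 0.0014650 /cm^2

0.0014650


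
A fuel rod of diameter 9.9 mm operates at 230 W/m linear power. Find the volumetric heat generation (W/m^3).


r = D / 2 / 1000 = 9.9 / 2 / 1000 = 0.00495 m
q''' = q' / (pi * r^2)
q''' = 230 / (pi * 0.00495^2)
q''' = 2.9879e+06 W/m^3

2.9879e+06


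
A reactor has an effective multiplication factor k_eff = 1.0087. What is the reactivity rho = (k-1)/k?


rho = (k_eff - 1) / k_eff
rho = (1.0087 - 1) / 1.0087
rho = 0.0086250

0.0086250


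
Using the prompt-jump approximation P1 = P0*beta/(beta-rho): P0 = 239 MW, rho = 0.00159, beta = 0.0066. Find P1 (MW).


P1/P0 = beta / (beta - rho)
P1/P0 = 0.0066 / (0.0066 - 0.00159) = 1.317365
P1 = 239 * 1.317365 = 314.85 MW

314.85


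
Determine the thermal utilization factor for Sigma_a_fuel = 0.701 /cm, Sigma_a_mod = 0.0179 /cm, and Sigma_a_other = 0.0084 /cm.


f = Sigma_a_fuel / (Sigma_a_fuel + Sigma_a_mod + Sigma_a_other)
f = 0.701 / (0.701 + 0.0179 + 0.0084)
f = 0.96384

0.96384


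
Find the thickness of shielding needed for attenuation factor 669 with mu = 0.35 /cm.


x = ln(factor) / mu
x = ln(669) / 0.35
x = 18.588 cm

18.588


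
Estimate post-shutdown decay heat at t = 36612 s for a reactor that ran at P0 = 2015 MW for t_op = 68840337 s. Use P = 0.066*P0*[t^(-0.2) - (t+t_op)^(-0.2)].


P/P0 = 0.066 * [t^(-0.2) - (t + t_op)^(-0.2)]
P/P0 = 0.066 * [36612^(-0.2) - (36612 + 68840337)^(-0.2)]
P/P0 = 0.066 * [0.1222574 - 0.02706358] = 0.006282792
P = 2015 * 0.006282792 = 12.660 MW

12.660


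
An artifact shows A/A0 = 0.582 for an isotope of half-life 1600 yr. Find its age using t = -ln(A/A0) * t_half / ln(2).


lambda = ln(2) / t_half = ln(2) / 1600 = 4.332170e-04 /yr
t = -ln(A/A0) / lambda
t = -ln(0.582) / 4.332170e-04
t = 1249.5 yr

1249.5


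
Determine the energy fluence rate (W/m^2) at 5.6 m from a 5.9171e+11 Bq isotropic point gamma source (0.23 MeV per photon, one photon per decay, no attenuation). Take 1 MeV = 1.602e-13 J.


psi = A * E * 1.602e-13 / (4*pi*r^2)
psi = 5.9171e+11 * 0.23 * 1.602e-13 / (4*pi*5.6^2)
psi = 5.5324e-05 W/m^2

5.5324e-05


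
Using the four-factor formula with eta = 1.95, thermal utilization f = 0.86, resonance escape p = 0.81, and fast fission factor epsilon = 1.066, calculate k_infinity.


k_inf = eta * f * p * epsilon
k_inf = 1.95 * 0.86 * 0.81 * 1.066
k_inf = 1.4480

1.4480


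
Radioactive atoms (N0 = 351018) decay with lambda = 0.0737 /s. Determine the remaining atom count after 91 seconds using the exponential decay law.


N = N0 * exp(-lambda * t)
N = 351018 * exp(-0.0737 * 91)
N = 429.19

429.19


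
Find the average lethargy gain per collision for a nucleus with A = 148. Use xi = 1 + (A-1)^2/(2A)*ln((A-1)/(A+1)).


xi = 1 + (A-1)^2/(2A) * ln((A-1)/(A+1))
xi = 1 + (148-1)^2/(2*148) * ln((148-1)/(148 +1))
xi = 0.013453

0.013453


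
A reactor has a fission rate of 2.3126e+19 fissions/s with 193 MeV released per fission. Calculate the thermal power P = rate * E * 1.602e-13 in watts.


P = fission_rate * E_MeV * 1.602e-13
P = 2.3126e+19 * 193 * 1.602e-13
P = 7.1502e+08 W

7.1502e+08


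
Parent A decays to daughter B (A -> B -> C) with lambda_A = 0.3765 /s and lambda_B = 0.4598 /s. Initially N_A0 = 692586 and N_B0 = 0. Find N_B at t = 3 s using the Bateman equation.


N_B(t) = lambda_A * N_A0 / (lambda_B - lambda_A) * [exp(-lambda_A*t) - exp(-lambda_B*t)]
exp(-0.3765*3) = 0.3231948; exp(-0.4598*3) = 0.2517295
N_B = 0.3765 * 692586 / (0.4598 - 0.3765) * (0.3231948 - 0.2517295)
N_B = 223712

223712


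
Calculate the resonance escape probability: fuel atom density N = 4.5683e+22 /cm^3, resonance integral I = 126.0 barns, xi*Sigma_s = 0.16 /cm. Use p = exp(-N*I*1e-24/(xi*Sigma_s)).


p = exp(-N * I * 1e-24 / (xi*Sigma_s))
p = exp(-4.5683e+22 * 126.0 * 1e-24 / 0.16)
p = 2.3774e-16

2.3774e-16


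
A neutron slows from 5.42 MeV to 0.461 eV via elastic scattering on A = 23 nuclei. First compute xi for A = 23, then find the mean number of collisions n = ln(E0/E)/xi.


xi = 1 + (A-1)^2/(2A)*ln((A-1)/(A+1)) = 0.08448899 (for A = 23)
n = ln(E0/E) / xi
n = ln(5.42e6 / 0.461) / 0.08448899
n = ln(1.175705e+07) / 0.08448899 = 192.69

192.69


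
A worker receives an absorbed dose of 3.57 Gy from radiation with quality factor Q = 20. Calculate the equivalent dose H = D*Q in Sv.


H = D * Q
H = 3.57 * 20
H = 71.400 Sv

71.400


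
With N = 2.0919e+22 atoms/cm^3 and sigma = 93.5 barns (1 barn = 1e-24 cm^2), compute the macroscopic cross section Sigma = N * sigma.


Sigma = N * sigma_barns * 1e-24
Sigma = 2.0919e+22 * 93.5 * 1e-24
Sigma = 1.9559 /cm

1.9559


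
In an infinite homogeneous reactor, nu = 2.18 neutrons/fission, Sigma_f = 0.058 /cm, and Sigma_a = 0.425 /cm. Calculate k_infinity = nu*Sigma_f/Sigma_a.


k_inf = nu * Sigma_f / Sigma_a
k_inf = 2.18 * 0.058 / 0.425
k_inf = 0.29751

0.29751


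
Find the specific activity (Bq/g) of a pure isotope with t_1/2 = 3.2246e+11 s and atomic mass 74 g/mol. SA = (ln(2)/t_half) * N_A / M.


lambda = ln(2) / t_half = ln(2) / 3.2246e+11 = 2.149560e-12 /s
SA = lambda * N_A / M
SA = 2.149560e-12 * 6.022e23 / 74
SA = 1.7493e+10 Bq/g

1.7493e+10


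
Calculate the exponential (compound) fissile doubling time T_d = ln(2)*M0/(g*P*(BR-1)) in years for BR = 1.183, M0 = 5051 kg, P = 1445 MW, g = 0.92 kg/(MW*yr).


Breeding gain G = BR - 1 = 1.183 - 1 = 0.183
Fissile production rate = g * P * G = 0.92 * 1445 * 0.183 = 243.2802 kg/yr
T_d = ln(2) * M0 / (g * P * G)
T_d = ln(2) * 5051 / 243.2802 = 14.391 yr

14.391


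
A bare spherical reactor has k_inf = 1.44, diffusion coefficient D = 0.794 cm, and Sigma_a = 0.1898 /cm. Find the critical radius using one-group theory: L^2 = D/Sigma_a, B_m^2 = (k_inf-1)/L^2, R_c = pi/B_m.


L^2 = D / Sigma_a = 0.794 / 0.1898 = 4.183351 cm^2
B_m^2 = (k_inf - 1) / L^2 = (1.44 - 1) / 4.183351 = 0.1051788 /cm^2
For a bare sphere: B_g = pi/R, so R_c = pi / sqrt(B_m^2)
R_c = pi / sqrt(0.1051788) = 9.6869 cm

9.6869


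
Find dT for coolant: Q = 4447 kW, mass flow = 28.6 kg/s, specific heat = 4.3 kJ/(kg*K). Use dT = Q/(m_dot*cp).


dT = Q / (m_dot * cp)
dT = 4447 / (28.6 * 4.3)
dT = 36.160 C

36.160


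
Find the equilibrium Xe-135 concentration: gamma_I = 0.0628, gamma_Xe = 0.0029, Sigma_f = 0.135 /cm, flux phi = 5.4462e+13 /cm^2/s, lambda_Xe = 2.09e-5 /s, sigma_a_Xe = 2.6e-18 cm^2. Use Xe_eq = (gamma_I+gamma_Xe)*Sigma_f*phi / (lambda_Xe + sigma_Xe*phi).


Xe_eq = (gamma_I + gamma_Xe) * Sigma_f * phi / (lambda_Xe + sigma_Xe * phi)
Numerator = (0.0628 + 0.0029) * 0.135 * 5.4462e+13 = 4.830507e+11
Denominator = 2.09e-5 + 2.6e-18 * 5.4462e+13 = 1.625012e-04
Xe_eq = 4.830507e+11 / 1.625012e-04 = 2.9726e+15 /cm^3

2.9726e+15


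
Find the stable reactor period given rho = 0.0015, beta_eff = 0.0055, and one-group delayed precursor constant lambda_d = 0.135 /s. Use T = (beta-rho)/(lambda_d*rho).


T = (beta - rho) / (lambda_d * rho)
T = (0.0055 - 0.0015) / (0.135 * 0.0015)
T = 19.753 s

19.753


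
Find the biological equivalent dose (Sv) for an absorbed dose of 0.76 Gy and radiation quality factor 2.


H = D * Q
H = 0.76 * 2
H = 1.5200 Sv

1.5200


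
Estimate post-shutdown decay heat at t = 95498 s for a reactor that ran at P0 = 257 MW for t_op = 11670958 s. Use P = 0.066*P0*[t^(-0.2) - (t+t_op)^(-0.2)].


P/P0 = 0.066 * [t^(-0.2) - (t + t_op)^(-0.2)]
P/P0 = 0.066 * [95498^(-0.2) - (95498 + 11670958)^(-0.2)]
P/P0 = 0.066 * [0.1009256 - 0.03853638] = 0.004117689
P = 257 * 0.004117689 = 1.0582 MW

1.0582


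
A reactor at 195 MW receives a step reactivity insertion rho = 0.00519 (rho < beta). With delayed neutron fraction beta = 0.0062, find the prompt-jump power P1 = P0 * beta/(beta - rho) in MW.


P1/P0 = beta / (beta - rho)
P1/P0 = 0.0062 / (0.0062 - 0.00519) = 6.138614
P1 = 195 * 6.138614 = 1197.0 MW

1197.0


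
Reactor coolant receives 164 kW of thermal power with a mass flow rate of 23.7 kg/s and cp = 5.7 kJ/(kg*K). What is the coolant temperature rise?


dT = Q / (m_dot * cp)
dT = 164 / (23.7 * 5.7)
dT = 1.2140 C

1.2140


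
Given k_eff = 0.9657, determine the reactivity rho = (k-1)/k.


rho = (k_eff - 1) / k_eff
rho = (0.9657 - 1) / 0.9657
rho = -0.035518

-0.035518


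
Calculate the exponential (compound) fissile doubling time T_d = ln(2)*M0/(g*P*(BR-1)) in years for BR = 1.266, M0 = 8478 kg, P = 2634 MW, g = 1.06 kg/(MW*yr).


Breeding gain G = BR - 1 = 1.266 - 1 = 0.266
Fissile production rate = g * P * G = 1.06 * 2634 * 0.266 = 742.68264 kg/yr
T_d = ln(2) * M0 / (g * P * G)
T_d = ln(2) * 8478 / 742.68264 = 7.9125 yr

7.9125


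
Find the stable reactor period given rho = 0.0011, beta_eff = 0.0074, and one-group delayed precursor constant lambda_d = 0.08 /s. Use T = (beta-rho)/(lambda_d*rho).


T = (beta - rho) / (lambda_d * rho)
T = (0.0074 - 0.0011) / (0.08 * 0.0011)
T = 71.591 s

71.591


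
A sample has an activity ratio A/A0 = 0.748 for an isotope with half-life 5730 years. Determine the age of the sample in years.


lambda = ln(2) / t_half = ln(2) / 5730 = 1.209681e-04 /yr
t = -ln(A/A0) / lambda
t = -ln(0.748) / 1.209681e-04
t = 2400.2 yr

2400.2


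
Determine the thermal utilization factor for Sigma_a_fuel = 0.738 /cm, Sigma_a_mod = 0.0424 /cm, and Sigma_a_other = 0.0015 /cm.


f = Sigma_a_fuel / (Sigma_a_fuel + Sigma_a_mod + Sigma_a_other)
f = 0.738 / (0.738 + 0.0424 + 0.0015)
f = 0.94385

0.94385


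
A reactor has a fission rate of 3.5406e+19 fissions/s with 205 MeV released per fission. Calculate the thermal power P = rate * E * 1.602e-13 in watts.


P = fission_rate * E_MeV * 1.602e-13
P = 3.5406e+19 * 205 * 1.602e-13
P = 1.1628e+09 W

1.1628e+09


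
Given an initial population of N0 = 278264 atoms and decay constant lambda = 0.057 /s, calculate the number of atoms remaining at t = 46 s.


N = N0 * exp(-lambda * t)
N = 278264 * exp(-0.057 * 46)
N = 20218

20218


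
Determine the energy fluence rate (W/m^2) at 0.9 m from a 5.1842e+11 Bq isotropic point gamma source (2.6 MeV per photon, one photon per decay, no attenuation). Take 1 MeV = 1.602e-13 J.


psi = A * E * 1.602e-13 / (4*pi*r^2)
psi = 5.1842e+11 * 2.6 * 1.602e-13 / (4*pi*0.9^2)
psi = 0.021214 W/m^2

0.021214


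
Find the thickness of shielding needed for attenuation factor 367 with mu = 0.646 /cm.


x = ln(factor) / mu
x = ln(367) / 0.646
x = 9.1414 cm

9.1414


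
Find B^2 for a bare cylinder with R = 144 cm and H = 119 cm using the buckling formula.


B^2 = (2.405/R)^2 + (pi/H)^2
B^2 = (2.405/144)^2 + (pi/119)^2
B^2 = 9.7589e-04 /cm^2

9.7589e-04


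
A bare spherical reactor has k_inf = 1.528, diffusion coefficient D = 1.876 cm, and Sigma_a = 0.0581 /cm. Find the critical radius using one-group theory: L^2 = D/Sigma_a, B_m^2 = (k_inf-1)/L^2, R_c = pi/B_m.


L^2 = D / Sigma_a = 1.876 / 0.0581 = 32.28916 cm^2
B_m^2 = (k_inf - 1) / L^2 = (1.528 - 1) / 32.28916 = 0.01635224 /cm^2
For a bare sphere: B_g = pi/R, so R_c = pi / sqrt(B_m^2)
R_c = pi / sqrt(0.01635224) = 24.568 cm

24.568


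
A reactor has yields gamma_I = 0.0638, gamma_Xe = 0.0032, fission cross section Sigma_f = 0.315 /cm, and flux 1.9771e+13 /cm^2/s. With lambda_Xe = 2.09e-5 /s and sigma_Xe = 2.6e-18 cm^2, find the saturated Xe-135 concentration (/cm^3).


Xe_eq = (gamma_I + gamma_Xe) * Sigma_f * phi / (lambda_Xe + sigma_Xe * phi)
Numerator = (0.0638 + 0.0032) * 0.315 * 1.9771e+13 = 4.172670e+11
Denominator = 2.09e-5 + 2.6e-18 * 1.9771e+13 = 7.230460e-05
Xe_eq = 4.172670e+11 / 7.230460e-05 = 5.7710e+15 /cm^3

5.7710e+15


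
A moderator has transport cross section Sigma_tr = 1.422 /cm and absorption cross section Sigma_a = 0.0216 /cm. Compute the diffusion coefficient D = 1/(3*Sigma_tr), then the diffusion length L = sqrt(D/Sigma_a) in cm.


D = 1 / (3 * Sigma_tr) = 1 / (3 * 1.422) = 0.2344116 cm
L = sqrt(D / Sigma_a)
L = sqrt(0.2344116 / 0.0216)
L = 3.2943 cm

3.2943


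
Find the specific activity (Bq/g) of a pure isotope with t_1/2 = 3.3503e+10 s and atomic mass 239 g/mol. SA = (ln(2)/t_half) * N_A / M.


lambda = ln(2) / t_half = ln(2) / 3.3503e+10 = 2.068911e-11 /s
SA = lambda * N_A / M
SA = 2.068911e-11 * 6.022e23 / 239
SA = 5.2130e+10 Bq/g

5.2130e+10


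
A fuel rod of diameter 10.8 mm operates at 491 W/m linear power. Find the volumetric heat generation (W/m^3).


r = D / 2 / 1000 = 10.8 / 2 / 1000 = 0.0054 m
q''' = q' / (pi * r^2)
q''' = 491 / (pi * 0.0054^2)
q''' = 5.3597e+06 W/m^3

5.3597e+06


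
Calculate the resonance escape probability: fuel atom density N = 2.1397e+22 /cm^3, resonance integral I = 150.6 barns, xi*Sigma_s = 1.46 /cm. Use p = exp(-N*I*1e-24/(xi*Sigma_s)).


p = exp(-N * I * 1e-24 / (xi*Sigma_s))
p = exp(-2.1397e+22 * 150.6 * 1e-24 / 1.46)
p = 0.11002

0.11002


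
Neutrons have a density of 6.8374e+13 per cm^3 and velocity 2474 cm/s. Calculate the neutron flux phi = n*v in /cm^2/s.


phi = n * v
phi = 6.8374e+13 * 2474
phi = 1.6916e+17 /cm^2/s

1.6916e+17


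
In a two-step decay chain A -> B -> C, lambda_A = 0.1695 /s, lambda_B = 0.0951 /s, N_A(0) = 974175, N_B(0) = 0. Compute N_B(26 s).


N_B(t) = lambda_A * N_A0 / (lambda_B - lambda_A) * [exp(-lambda_A*t) - exp(-lambda_B*t)]
exp(-0.1695*26) = 0.01219170; exp(-0.0951*26) = 0.08436522
N_B = 0.1695 * 974175 / (0.0951 - 0.1695) * (0.01219170 - 0.08436522)
N_B = 160181

160181


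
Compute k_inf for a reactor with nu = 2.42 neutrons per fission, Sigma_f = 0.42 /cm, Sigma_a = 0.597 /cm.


k_inf = nu * Sigma_f / Sigma_a
k_inf = 2.42 * 0.42 / 0.597
k_inf = 1.7025

1.7025


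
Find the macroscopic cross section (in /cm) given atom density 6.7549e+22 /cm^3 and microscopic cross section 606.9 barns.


Sigma = N * sigma_barns * 1e-24
Sigma = 6.7549e+22 * 606.9 * 1e-24
Sigma = 40.995 /cm

40.995


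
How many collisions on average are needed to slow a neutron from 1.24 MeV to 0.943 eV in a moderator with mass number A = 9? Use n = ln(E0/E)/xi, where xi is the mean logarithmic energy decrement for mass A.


xi = 1 + (A-1)^2/(2A)*ln((A-1)/(A+1)) = 0.2066007 (for A = 9)
n = ln(E0/E) / xi
n = ln(1.24e6 / 0.943) / 0.2066007
n = ln(1.314952e+06) / 0.2066007 = 68.196

68.196


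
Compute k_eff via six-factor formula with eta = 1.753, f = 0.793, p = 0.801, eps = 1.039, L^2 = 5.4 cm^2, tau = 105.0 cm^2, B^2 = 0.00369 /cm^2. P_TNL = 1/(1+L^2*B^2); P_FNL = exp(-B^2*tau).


k_inf = eta*f*p*eps = 1.753*0.793*0.801*1.039 = 1.156920
P_TNL = 1/(1 + L^2*B^2) = 1/(1 + 5.4*0.00369) = 0.9804633
P_FNL = exp(-B^2*tau) = exp(-0.00369*105.0) = 0.6787856
k_eff = k_inf * P_TNL * P_FNL = 1.156920 * 0.9804633 * 0.6787856
k_eff = 0.76996

0.76996


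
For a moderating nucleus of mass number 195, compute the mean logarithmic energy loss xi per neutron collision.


xi = 1 + (A-1)^2/(2A) * ln((A-1)/(A+1))
xi = 1 + (195-1)^2/(2*195) * ln((195-1)/(195 +1))
xi = 0.010221

0.010221
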